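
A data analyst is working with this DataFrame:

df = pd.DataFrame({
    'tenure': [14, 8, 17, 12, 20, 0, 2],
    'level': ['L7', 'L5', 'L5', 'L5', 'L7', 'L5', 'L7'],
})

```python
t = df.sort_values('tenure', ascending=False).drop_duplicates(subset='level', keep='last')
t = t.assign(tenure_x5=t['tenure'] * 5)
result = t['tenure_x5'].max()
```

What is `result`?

sort by tenure descending:
   tenure level
4      20    L7
2      17    L5
0      14    L7
3      12    L5
1       8    L5
6       2    L7
5       0    L5
drop duplicate level (keep=last):
   tenure level
6       2    L7
5       0    L5
add column tenure_x5 = t['tenure'] * 5:
   tenure level  tenure_x5
6       2    L7         10
5       0    L5          0
So max() = 10.

10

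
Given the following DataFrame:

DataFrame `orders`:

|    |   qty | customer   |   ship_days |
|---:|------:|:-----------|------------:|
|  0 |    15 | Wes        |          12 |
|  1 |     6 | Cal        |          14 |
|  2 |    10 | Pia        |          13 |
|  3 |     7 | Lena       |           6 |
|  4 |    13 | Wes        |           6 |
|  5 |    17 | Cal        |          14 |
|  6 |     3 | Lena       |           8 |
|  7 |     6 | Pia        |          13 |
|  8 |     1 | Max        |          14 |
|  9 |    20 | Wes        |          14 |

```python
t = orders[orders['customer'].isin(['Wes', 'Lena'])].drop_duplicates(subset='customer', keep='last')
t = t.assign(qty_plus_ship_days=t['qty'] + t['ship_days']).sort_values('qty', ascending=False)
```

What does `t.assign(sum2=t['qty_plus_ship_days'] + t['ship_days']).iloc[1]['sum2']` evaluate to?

19

filter rows where customer in ['Wes', 'Lena']:
   qty customer  ship_days
0   15      Wes         12
3    7     Lena          6
4   13      Wes          6
6    3     Lena          8
9   20      Wes         14
drop duplicate customer (keep=last):
   qty customer  ship_days
6    3     Lena          8
9   20      Wes         14
add column qty_plus_ship_days = t['qty'] + t['ship_days']:
   qty customer  ship_days  qty_plus_ship_days
6    3     Lena          8                  11
9   20      Wes         14                  34
sort by qty descending:
   qty customer  ship_days  qty_plus_ship_days
9   20      Wes         14                  34
6    3     Lena          8                  11
add column sum2 = t['qty_plus_ship_days'] + t['ship_days']:
   qty customer  ship_days  qty_plus_ship_days  sum2
9   20      Wes         14                  34    48
6    3     Lena          8                  11    19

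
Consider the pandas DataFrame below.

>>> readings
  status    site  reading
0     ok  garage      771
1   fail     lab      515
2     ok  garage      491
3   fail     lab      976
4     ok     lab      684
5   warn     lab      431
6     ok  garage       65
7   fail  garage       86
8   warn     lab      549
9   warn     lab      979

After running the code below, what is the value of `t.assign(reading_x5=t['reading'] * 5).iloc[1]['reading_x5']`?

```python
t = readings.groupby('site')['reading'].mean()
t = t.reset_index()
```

group by site, mean of reading:
site
garage    353.25
lab       689.00
Name: reading, dtype: float64
reset_index():
     site  reading
0  garage   353.25
1     lab   689.00
add column reading_x5 = t['reading'] * 5:
     site  reading  reading_x5
0  garage   353.25     1766.25
1     lab   689.00     3445.00
So iloc[1]['reading_x5'] = 3445.0.

3445.0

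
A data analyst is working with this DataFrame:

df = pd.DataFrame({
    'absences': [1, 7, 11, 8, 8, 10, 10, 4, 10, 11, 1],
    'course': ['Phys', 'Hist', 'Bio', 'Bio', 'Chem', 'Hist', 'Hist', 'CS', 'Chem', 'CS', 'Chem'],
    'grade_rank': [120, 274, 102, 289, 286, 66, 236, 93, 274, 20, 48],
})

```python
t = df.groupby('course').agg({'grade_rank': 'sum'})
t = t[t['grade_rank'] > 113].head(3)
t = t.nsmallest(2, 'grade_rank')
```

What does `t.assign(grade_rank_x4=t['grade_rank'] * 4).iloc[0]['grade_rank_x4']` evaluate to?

group by course, sum of grade_rank:
        grade_rank
course            
Bio            391
CS             113
Chem           608
Hist           576
Phys           120
filter rows where grade_rank > 113:
        grade_rank
course            
Bio            391
Chem           608
Hist           576
Phys           120
take first 3 rows:
        grade_rank
course            
Bio            391
Chem           608
Hist           576
take 2 rows with smallest grade_rank:
        grade_rank
course            
Bio            391
Hist           576
add column grade_rank_x4 = t['grade_rank'] * 4:
        grade_rank  grade_rank_x4
course                           
Bio            391           1564
Hist           576           2304

1564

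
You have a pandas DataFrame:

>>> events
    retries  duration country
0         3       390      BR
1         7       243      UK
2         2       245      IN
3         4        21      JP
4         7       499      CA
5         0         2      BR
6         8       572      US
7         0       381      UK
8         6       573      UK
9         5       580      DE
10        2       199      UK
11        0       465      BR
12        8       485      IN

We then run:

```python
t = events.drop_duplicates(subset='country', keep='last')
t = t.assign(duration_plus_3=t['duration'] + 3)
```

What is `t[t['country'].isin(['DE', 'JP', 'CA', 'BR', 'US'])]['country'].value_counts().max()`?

drop duplicate country (keep=last):
    retries  duration country
3         4        21      JP
4         7       499      CA
6         8       572      US
9         5       580      DE
10        2       199      UK
11        0       465      BR
12        8       485      IN
add column duration_plus_3 = t['duration'] + 3:
    retries  duration country  duration_plus_3
3         4        21      JP               24
4         7       499      CA              502
6         8       572      US              575
9         5       580      DE              583
10        2       199      UK              202
11        0       465      BR              468
12        8       485      IN              488
filter rows where country in ['DE', 'JP', 'CA', 'BR', 'US']:
    retries  duration country  duration_plus_3
3         4        21      JP               24
4         7       499      CA              502
6         8       572      US              575
9         5       580      DE              583
11        0       465      BR              468
value_counts of country:
country
JP    1
CA    1
US    1
DE    1
BR    1
Name: count, dtype: int64

1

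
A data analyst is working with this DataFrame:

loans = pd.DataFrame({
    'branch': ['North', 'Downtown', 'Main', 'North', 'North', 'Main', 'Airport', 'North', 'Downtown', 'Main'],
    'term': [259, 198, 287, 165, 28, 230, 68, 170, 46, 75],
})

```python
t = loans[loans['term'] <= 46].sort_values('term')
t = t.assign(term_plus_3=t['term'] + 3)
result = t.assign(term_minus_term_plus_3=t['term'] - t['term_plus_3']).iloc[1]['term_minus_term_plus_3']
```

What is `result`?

-3

filter rows where term <= 46:
     branch  term
4     North    28
8  Downtown    46
sort by term:
     branch  term
4     North    28
8  Downtown    46
add column term_plus_3 = t['term'] + 3:
     branch  term  term_plus_3
4     North    28           31
8  Downtown    46           49
add column term_minus_term_plus_3 = t['term'] - t['term_plus_3']:
     branch  term  term_plus_3  term_minus_term_plus_3
4     North    28           31                      -3
8  Downtown    46           49                      -3
Reading off the value at position 1, column 'term_minus_term_plus_3', we get -3.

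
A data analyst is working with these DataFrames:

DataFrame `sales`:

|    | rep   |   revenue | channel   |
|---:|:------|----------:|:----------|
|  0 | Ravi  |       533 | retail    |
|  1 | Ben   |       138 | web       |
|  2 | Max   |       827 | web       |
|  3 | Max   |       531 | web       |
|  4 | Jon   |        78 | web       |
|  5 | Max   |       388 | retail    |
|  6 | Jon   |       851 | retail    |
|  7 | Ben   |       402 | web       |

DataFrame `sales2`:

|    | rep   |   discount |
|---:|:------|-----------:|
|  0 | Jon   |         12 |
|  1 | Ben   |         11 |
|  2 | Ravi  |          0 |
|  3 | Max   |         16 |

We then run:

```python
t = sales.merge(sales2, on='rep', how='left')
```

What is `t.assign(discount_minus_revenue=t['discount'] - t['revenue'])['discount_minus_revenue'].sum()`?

merge on 'rep' (how='left') → 8 rows:
    rep  revenue channel  discount
0  Ravi      533  retail         0
1   Ben      138     web        11
2   Max      827     web        16
3   Max      531     web        16
4   Jon       78     web        12
5   Max      388  retail        16
6   Jon      851  retail        12
7   Ben      402     web        11
add column discount_minus_revenue = t['discount'] - t['revenue']:
    rep  revenue channel  discount  discount_minus_revenue
0  Ravi      533  retail         0                    -533
1   Ben      138     web        11                    -127
2   Max      827     web        16                    -811
3   Max      531     web        16                    -515
4   Jon       78     web        12                     -66
5   Max      388  retail        16                    -372
6   Jon      851  retail        12                    -839
7   Ben      402     web        11                    -391
Then the sum of column 'discount_minus_revenue': -3654

-3654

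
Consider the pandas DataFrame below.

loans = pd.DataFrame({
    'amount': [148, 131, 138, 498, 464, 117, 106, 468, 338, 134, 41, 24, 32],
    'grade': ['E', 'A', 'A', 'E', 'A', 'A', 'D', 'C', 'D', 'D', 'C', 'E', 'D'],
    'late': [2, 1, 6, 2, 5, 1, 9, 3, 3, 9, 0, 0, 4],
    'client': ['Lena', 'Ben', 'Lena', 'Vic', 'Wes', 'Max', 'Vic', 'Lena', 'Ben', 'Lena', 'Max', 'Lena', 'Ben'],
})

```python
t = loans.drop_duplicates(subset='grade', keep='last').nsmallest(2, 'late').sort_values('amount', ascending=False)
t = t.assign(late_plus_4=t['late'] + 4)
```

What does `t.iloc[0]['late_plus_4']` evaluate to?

4

drop duplicate grade (keep=last):
    amount grade  late client
5      117     A     1    Max
10      41     C     0    Max
11      24     E     0   Lena
12      32     D     4    Ben
take 2 rows with smallest late:
    amount grade  late client
10      41     C     0    Max
11      24     E     0   Lena
sort by amount descending:
    amount grade  late client
10      41     C     0    Max
11      24     E     0   Lena
add column late_plus_4 = t['late'] + 4:
    amount grade  late client  late_plus_4
10      41     C     0    Max            4
11      24     E     0   Lena            4
Taking the value at position 0, column 'late_plus_4' gives 4.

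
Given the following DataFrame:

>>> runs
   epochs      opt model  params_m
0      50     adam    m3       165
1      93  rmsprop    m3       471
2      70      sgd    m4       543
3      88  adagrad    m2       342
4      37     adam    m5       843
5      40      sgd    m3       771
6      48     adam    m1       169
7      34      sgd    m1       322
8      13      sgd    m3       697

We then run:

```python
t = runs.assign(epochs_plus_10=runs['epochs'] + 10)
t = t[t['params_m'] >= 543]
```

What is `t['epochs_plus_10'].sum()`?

200

add column epochs_plus_10 = runs['epochs'] + 10:
   epochs      opt model  params_m  epochs_plus_10
0      50     adam    m3       165              60
1      93  rmsprop    m3       471             103
2      70      sgd    m4       543              80
3      88  adagrad    m2       342              98
4      37     adam    m5       843              47
5      40      sgd    m3       771              50
6      48     adam    m1       169              58
7      34      sgd    m1       322              44
8      13      sgd    m3       697              23
filter rows where params_m >= 543:
   epochs   opt model  params_m  epochs_plus_10
2      70   sgd    m4       543              80
4      37  adam    m5       843              47
5      40   sgd    m3       771              50
8      13   sgd    m3       697              23
The sum of column 'epochs_plus_10' is 200.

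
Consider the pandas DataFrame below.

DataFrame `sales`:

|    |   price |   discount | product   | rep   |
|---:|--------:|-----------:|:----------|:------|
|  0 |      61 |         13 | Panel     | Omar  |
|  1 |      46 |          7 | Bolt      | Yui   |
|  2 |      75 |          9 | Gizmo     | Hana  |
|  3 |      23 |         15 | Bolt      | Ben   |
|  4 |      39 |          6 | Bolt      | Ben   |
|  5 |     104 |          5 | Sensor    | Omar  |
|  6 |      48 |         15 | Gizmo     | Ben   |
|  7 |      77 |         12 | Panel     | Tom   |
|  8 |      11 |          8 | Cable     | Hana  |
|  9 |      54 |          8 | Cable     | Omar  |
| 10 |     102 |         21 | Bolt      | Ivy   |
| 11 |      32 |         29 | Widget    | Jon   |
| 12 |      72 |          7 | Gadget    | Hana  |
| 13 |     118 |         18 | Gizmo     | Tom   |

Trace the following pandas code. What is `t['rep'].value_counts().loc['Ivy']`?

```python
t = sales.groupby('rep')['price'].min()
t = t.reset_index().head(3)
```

1

group by rep, min of price:
rep
Ben      23
Hana     11
Ivy     102
Jon      32
Omar     54
Tom      77
Yui      46
Name: price, dtype: int64
reset_index():
    rep  price
0   Ben     23
1  Hana     11
2   Ivy    102
3   Jon     32
4  Omar     54
5   Tom     77
6   Yui     46
take first 3 rows:
    rep  price
0   Ben     23
1  Hana     11
2   Ivy    102
value_counts of rep:
rep
Ben     1
Hana    1
Ivy     1
Name: count, dtype: int64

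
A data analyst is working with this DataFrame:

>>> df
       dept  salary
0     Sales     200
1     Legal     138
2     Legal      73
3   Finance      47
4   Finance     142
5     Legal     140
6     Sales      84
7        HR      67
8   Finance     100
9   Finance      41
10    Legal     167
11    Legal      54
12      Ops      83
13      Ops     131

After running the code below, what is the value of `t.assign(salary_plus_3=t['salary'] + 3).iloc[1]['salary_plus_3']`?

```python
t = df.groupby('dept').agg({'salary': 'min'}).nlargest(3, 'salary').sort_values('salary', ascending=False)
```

86

group by dept, min of salary:
         salary
dept           
Finance      41
HR           67
Legal        54
Ops          83
Sales        84
take 3 rows with largest salary:
       salary
dept         
Sales      84
Ops        83
HR         67
sort by salary descending:
       salary
dept         
Sales      84
Ops        83
HR         67
add column salary_plus_3 = t['salary'] + 3:
       salary  salary_plus_3
dept                        
Sales      84             87
Ops        83             86
HR         67             70
Then the value at position 1, column 'salary_plus_3': 86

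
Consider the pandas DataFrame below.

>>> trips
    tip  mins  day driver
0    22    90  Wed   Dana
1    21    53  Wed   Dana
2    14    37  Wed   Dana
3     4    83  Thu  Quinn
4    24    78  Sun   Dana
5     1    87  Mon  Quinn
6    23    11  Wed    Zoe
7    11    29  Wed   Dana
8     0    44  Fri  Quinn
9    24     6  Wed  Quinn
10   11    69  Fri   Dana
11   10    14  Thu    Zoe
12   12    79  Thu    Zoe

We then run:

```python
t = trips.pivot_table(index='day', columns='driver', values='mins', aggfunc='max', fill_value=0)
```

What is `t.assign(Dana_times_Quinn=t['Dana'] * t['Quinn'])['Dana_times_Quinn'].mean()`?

715.2

pivot: rows=day, cols=driver, max(mins):
driver  Dana  Quinn  Zoe
day                     
Fri       69     44    0
Mon        0     87    0
Sun       78      0    0
Thu        0     83   79
Wed       90      6   11
add column Dana_times_Quinn = t['Dana'] * t['Quinn']:
driver  Dana  Quinn  Zoe  Dana_times_Quinn
day                                       
Fri       69     44    0              3036
Mon        0     87    0                 0
Sun       78      0    0                 0
Thu        0     83   79                 0
Wed       90      6   11               540
Hence 715.2.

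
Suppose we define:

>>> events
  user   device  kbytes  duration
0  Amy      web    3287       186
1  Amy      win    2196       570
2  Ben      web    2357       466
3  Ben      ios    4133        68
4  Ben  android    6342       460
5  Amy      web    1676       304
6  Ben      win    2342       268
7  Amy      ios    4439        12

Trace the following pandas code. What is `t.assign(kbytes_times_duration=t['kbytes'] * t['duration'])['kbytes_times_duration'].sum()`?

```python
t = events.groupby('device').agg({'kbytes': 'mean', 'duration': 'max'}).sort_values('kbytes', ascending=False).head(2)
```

3208768.0

group by device: mean(kbytes), max(duration):
         kbytes  duration
device                   
android  6342.0       460
ios      4286.0        68
web      2440.0       466
win      2269.0       570
sort by kbytes descending:
         kbytes  duration
device                   
android  6342.0       460
ios      4286.0        68
web      2440.0       466
win      2269.0       570
take first 2 rows:
         kbytes  duration
device                   
android  6342.0       460
ios      4286.0        68
add column kbytes_times_duration = t['kbytes'] * t['duration']:
         kbytes  duration  kbytes_times_duration
device                                          
android  6342.0       460              2917320.0
ios      4286.0        68               291448.0
Hence 3208768.0.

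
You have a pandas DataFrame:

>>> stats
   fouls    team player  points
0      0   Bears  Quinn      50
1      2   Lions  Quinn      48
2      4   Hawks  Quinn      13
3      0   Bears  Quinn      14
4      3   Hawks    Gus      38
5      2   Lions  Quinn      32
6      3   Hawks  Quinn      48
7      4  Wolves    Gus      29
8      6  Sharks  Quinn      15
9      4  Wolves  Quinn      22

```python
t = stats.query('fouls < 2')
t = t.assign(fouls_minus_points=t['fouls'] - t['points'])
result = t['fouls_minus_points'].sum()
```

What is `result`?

filter rows where fouls < 2:
   fouls   team player  points
0      0  Bears  Quinn      50
3      0  Bears  Quinn      14
add column fouls_minus_points = t['fouls'] - t['points']:
   fouls   team player  points  fouls_minus_points
0      0  Bears  Quinn      50                 -50
3      0  Bears  Quinn      14                 -14
Finally, sum of column 'fouls_minus_points' = -64.

-64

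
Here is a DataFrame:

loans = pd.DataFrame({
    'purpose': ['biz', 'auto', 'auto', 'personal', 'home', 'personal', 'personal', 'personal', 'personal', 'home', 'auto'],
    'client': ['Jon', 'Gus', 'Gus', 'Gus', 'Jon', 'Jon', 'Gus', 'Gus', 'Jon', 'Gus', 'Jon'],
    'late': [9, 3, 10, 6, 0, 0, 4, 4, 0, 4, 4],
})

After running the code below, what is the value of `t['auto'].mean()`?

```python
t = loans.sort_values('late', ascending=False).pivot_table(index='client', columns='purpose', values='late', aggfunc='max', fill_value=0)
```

sort by late descending:
     purpose client  late
2       auto    Gus    10
0        biz    Jon     9
3   personal    Gus     6
6   personal    Gus     4
7   personal    Gus     4
9       home    Gus     4
10      auto    Jon     4
1       auto    Gus     3
4       home    Jon     0
5   personal    Jon     0
8   personal    Jon     0
pivot: rows=client, cols=purpose, max(late):
purpose  auto  biz  home  personal
client                            
Gus        10    0     4         6
Jon         4    9     0         0
Finally, mean of column 'auto' = 7.0.

7.0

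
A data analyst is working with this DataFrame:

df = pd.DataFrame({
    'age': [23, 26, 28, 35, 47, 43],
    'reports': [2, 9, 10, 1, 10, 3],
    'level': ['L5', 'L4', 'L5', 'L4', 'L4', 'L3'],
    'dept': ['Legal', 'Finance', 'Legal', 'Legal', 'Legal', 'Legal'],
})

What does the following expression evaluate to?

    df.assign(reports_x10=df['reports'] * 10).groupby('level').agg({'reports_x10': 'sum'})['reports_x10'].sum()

350

add column reports_x10 = df['reports'] * 10:
   age  reports level     dept  reports_x10
0   23        2    L5    Legal           20
1   26        9    L4  Finance           90
2   28       10    L5    Legal          100
3   35        1    L4    Legal           10
4   47       10    L4    Legal          100
5   43        3    L3    Legal           30
group by level, sum of reports_x10:
       reports_x10
level             
L3              30
L4             200
L5             120
Hence 350.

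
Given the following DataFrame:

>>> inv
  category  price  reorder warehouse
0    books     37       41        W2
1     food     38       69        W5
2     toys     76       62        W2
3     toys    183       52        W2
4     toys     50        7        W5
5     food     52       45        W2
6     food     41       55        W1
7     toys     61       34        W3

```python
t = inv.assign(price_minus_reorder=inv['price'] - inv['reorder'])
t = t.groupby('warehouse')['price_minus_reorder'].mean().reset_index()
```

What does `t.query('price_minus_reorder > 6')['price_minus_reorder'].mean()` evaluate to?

32.0

add column price_minus_reorder = inv['price'] - inv['reorder']:
  category  price  reorder warehouse  price_minus_reorder
0    books     37       41        W2                   -4
1     food     38       69        W5                  -31
2     toys     76       62        W2                   14
3     toys    183       52        W2                  131
4     toys     50        7        W5                   43
5     food     52       45        W2                    7
6     food     41       55        W1                  -14
7     toys     61       34        W3                   27
group by warehouse, mean of price_minus_reorder:
warehouse
W1   -14.0
W2    37.0
W3    27.0
W5     6.0
Name: price_minus_reorder, dtype: float64
reset_index():
  warehouse  price_minus_reorder
0        W1                -14.0
1        W2                 37.0
2        W3                 27.0
3        W5                  6.0
filter rows where price_minus_reorder > 6:
  warehouse  price_minus_reorder
1        W2                 37.0
2        W3                 27.0
Then the mean of column 'price_minus_reorder': 32.0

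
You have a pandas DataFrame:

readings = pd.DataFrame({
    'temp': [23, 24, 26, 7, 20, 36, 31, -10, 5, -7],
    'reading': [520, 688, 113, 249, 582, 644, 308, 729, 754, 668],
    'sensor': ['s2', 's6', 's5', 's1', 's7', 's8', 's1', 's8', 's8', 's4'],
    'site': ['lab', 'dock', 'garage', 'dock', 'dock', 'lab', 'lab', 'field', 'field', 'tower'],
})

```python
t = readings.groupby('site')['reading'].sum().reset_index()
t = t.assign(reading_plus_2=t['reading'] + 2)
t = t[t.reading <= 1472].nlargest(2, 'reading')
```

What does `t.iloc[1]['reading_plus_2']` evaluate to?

670

group by site, sum of reading:
site
dock      1519
field     1483
garage     113
lab       1472
tower      668
Name: reading, dtype: int64
reset_index():
     site  reading
0    dock     1519
1   field     1483
2  garage      113
3     lab     1472
4   tower      668
add column reading_plus_2 = t['reading'] + 2:
     site  reading  reading_plus_2
0    dock     1519            1521
1   field     1483            1485
2  garage      113             115
3     lab     1472            1474
4   tower      668             670
filter rows where reading <= 1472:
     site  reading  reading_plus_2
2  garage      113             115
3     lab     1472            1474
4   tower      668             670
take 2 rows with largest reading:
    site  reading  reading_plus_2
3    lab     1472            1474
4  tower      668             670
Reading off the value at position 1, column 'reading_plus_2', we get 670.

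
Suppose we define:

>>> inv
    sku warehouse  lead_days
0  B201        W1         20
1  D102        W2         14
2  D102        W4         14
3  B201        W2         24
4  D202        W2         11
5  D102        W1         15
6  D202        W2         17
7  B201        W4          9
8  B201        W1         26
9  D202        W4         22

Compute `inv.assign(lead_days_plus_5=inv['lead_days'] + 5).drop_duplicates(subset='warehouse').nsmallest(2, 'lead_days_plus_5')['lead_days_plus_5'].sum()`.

add column lead_days_plus_5 = inv['lead_days'] + 5:
    sku warehouse  lead_days  lead_days_plus_5
0  B201        W1         20                25
1  D102        W2         14                19
2  D102        W4         14                19
3  B201        W2         24                29
4  D202        W2         11                16
5  D102        W1         15                20
6  D202        W2         17                22
7  B201        W4          9                14
8  B201        W1         26                31
9  D202        W4         22                27
drop duplicate warehouse (keep=first):
    sku warehouse  lead_days  lead_days_plus_5
0  B201        W1         20                25
1  D102        W2         14                19
2  D102        W4         14                19
take 2 rows with smallest lead_days_plus_5:
    sku warehouse  lead_days  lead_days_plus_5
1  D102        W2         14                19
2  D102        W4         14                19
The sum of column 'lead_days_plus_5' is 38.

38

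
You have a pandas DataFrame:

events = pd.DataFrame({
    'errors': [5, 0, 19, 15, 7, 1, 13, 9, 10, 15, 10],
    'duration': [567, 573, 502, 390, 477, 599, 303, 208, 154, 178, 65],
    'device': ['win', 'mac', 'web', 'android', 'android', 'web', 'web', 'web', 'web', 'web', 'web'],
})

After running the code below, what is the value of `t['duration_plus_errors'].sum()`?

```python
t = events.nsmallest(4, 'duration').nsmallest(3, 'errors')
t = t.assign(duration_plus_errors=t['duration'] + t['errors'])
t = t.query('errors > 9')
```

239

take 4 rows with smallest duration:
    errors  duration device
10      10        65    web
8       10       154    web
9       15       178    web
7        9       208    web
take 3 rows with smallest errors:
    errors  duration device
7        9       208    web
10      10        65    web
8       10       154    web
add column duration_plus_errors = t['duration'] + t['errors']:
    errors  duration device  duration_plus_errors
7        9       208    web                   217
10      10        65    web                    75
8       10       154    web                   164
filter rows where errors > 9:
    errors  duration device  duration_plus_errors
10      10        65    web                    75
8       10       154    web                   164
Reading off the sum of column 'duration_plus_errors', we get 239.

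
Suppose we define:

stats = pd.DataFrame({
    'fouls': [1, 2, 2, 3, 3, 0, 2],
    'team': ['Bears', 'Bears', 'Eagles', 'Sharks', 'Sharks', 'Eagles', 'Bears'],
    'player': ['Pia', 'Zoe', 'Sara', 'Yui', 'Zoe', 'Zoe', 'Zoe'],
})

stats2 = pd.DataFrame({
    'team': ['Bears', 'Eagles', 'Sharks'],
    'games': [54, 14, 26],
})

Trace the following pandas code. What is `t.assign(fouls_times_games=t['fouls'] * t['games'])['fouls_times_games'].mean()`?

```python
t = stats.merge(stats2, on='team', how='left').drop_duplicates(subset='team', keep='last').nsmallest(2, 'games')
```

39.0

merge on 'team' (how='left') → 7 rows:
   fouls    team player  games
0      1   Bears    Pia     54
1      2   Bears    Zoe     54
2      2  Eagles   Sara     14
3      3  Sharks    Yui     26
4      3  Sharks    Zoe     26
5      0  Eagles    Zoe     14
6      2   Bears    Zoe     54
drop duplicate team (keep=last):
   fouls    team player  games
4      3  Sharks    Zoe     26
5      0  Eagles    Zoe     14
6      2   Bears    Zoe     54
take 2 rows with smallest games:
   fouls    team player  games
5      0  Eagles    Zoe     14
4      3  Sharks    Zoe     26
add column fouls_times_games = t['fouls'] * t['games']:
   fouls    team player  games  fouls_times_games
5      0  Eagles    Zoe     14                  0
4      3  Sharks    Zoe     26                 78
The mean of column 'fouls_times_games' is 39.0.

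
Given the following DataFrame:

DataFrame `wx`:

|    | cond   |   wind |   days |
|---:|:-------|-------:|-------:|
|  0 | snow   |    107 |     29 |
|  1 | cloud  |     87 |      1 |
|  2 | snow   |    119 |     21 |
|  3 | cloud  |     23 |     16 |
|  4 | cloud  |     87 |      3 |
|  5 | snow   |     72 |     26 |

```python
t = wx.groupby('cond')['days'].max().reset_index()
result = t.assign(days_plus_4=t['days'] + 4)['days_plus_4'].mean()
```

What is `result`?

group by cond, max of days:
cond
cloud    16
snow     29
Name: days, dtype: int64
reset_index():
    cond  days
0  cloud    16
1   snow    29
add column days_plus_4 = t['days'] + 4:
    cond  days  days_plus_4
0  cloud    16           20
1   snow    29           33
mean of column 'days_plus_4' → 26.5

26.5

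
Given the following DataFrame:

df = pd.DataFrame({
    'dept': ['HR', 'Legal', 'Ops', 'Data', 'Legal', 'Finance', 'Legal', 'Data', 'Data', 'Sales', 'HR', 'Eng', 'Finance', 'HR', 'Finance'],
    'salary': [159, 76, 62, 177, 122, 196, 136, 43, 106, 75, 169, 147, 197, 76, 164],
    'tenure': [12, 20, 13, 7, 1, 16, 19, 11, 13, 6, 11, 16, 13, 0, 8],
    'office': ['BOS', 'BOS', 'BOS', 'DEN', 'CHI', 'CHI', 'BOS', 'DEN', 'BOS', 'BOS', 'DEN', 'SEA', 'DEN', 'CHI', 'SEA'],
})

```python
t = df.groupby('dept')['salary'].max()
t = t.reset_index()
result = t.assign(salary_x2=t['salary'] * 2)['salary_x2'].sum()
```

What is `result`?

1926

group by dept, max of salary:
dept
Data       177
Eng        147
Finance    197
HR         169
Legal      136
Ops         62
Sales       75
Name: salary, dtype: int64
reset_index():
      dept  salary
0     Data     177
1      Eng     147
2  Finance     197
3       HR     169
4    Legal     136
5      Ops      62
6    Sales      75
add column salary_x2 = t['salary'] * 2:
      dept  salary  salary_x2
0     Data     177        354
1      Eng     147        294
2  Finance     197        394
3       HR     169        338
4    Legal     136        272
5      Ops      62        124
6    Sales      75        150
The sum of column 'salary_x2' is 1926.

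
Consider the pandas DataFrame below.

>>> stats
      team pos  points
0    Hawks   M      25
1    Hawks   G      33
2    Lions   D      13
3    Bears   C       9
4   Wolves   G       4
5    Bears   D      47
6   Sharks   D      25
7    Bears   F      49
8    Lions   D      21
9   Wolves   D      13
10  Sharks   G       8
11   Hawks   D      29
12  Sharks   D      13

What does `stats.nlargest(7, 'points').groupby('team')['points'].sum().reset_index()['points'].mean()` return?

take 7 rows with largest points:
      team pos  points
7    Bears   F      49
5    Bears   D      47
1    Hawks   G      33
11   Hawks   D      29
0    Hawks   M      25
6   Sharks   D      25
8    Lions   D      21
group by team, sum of points:
team
Bears     96
Hawks     87
Lions     21
Sharks    25
Name: points, dtype: int64
reset_index():
     team  points
0   Bears      96
1   Hawks      87
2   Lions      21
3  Sharks      25
Taking the mean of column 'points' gives 57.25.

57.25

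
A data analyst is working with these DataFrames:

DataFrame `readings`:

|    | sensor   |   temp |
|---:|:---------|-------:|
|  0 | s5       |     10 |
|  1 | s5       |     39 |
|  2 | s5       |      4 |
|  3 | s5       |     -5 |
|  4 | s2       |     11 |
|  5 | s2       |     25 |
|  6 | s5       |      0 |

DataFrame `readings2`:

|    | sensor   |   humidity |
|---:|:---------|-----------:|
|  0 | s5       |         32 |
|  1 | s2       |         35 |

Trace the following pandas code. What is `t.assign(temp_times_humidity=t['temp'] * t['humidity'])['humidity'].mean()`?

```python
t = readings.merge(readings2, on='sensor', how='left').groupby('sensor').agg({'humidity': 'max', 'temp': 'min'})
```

merge on 'sensor' (how='left') → 7 rows:
  sensor  temp  humidity
0     s5    10        32
1     s5    39        32
2     s5     4        32
3     s5    -5        32
4     s2    11        35
5     s2    25        35
6     s5     0        32
group by sensor: max(humidity), min(temp):
        humidity  temp
sensor                
s2            35    11
s5            32    -5
add column temp_times_humidity = t['temp'] * t['humidity']:
        humidity  temp  temp_times_humidity
sensor                                     
s2            35    11                  385
s5            32    -5                 -160
Finally, mean of column 'humidity' = 33.5.

33.5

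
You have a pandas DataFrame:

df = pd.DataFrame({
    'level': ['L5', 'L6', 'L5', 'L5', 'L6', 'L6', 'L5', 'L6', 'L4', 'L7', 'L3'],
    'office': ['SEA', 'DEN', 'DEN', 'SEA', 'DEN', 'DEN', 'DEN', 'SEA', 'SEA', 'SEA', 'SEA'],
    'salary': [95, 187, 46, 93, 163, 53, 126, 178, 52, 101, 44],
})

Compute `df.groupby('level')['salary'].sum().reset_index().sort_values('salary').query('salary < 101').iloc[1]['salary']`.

group by level, sum of salary:
level
L3     44
L4     52
L5    360
L6    581
L7    101
Name: salary, dtype: int64
reset_index():
  level  salary
0    L3      44
1    L4      52
2    L5     360
3    L6     581
4    L7     101
sort by salary:
  level  salary
0    L3      44
1    L4      52
4    L7     101
2    L5     360
3    L6     581
filter rows where salary < 101:
  level  salary
0    L3      44
1    L4      52

52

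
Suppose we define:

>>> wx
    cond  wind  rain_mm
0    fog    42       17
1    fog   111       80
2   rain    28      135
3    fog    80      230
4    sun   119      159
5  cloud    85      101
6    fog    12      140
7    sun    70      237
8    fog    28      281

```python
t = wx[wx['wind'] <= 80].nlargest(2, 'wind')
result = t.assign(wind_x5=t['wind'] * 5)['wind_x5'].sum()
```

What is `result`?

750

filter rows where wind <= 80:
   cond  wind  rain_mm
0   fog    42       17
2  rain    28      135
3   fog    80      230
6   fog    12      140
7   sun    70      237
8   fog    28      281
take 2 rows with largest wind:
  cond  wind  rain_mm
3  fog    80      230
7  sun    70      237
add column wind_x5 = t['wind'] * 5:
  cond  wind  rain_mm  wind_x5
3  fog    80      230      400
7  sun    70      237      350
The sum of column 'wind_x5' is 750.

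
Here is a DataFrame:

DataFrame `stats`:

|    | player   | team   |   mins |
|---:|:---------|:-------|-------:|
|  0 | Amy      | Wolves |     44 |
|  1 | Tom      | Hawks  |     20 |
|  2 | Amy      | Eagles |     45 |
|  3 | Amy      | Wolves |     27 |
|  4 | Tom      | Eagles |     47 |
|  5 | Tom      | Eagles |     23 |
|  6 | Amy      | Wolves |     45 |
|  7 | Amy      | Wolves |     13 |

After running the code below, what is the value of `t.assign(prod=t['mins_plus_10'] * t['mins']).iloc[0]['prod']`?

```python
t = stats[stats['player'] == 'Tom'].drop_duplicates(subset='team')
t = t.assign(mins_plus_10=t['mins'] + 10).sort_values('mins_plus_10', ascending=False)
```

filter rows where player == 'Tom':
  player    team  mins
1    Tom   Hawks    20
4    Tom  Eagles    47
5    Tom  Eagles    23
drop duplicate team (keep=first):
  player    team  mins
1    Tom   Hawks    20
4    Tom  Eagles    47
add column mins_plus_10 = t['mins'] + 10:
  player    team  mins  mins_plus_10
1    Tom   Hawks    20            30
4    Tom  Eagles    47            57
sort by mins_plus_10 descending:
  player    team  mins  mins_plus_10
4    Tom  Eagles    47            57
1    Tom   Hawks    20            30
add column prod = t['mins_plus_10'] * t['mins']:
  player    team  mins  mins_plus_10  prod
4    Tom  Eagles    47            57  2679
1    Tom   Hawks    20            30   600
The value at position 0, column 'prod' is 2679.

2679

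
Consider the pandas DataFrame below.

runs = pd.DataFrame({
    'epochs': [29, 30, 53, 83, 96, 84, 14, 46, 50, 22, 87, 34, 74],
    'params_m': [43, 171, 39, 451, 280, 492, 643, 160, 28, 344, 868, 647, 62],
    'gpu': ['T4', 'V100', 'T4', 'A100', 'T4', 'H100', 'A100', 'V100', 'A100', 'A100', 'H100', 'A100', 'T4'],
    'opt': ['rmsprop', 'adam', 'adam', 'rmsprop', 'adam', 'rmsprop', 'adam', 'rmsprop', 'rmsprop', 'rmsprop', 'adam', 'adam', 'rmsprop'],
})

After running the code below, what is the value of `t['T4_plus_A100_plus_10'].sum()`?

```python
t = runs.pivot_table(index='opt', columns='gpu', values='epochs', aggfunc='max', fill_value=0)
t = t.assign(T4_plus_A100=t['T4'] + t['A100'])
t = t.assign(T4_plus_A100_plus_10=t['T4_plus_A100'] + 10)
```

pivot: rows=opt, cols=gpu, max(epochs):
gpu      A100  H100  T4  V100
opt                          
adam       34    87  96    30
rmsprop    83    84  74    46
add column T4_plus_A100 = t['T4'] + t['A100']:
gpu      A100  H100  T4  V100  T4_plus_A100
opt                                        
adam       34    87  96    30           130
rmsprop    83    84  74    46           157
add column T4_plus_A100_plus_10 = t['T4_plus_A100'] + 10:
gpu      A100  H100  T4  V100  T4_plus_A100  T4_plus_A100_plus_10
opt                                                              
adam       34    87  96    30           130                   140
rmsprop    83    84  74    46           157                   167
sum of column 'T4_plus_A100_plus_10' → 307

307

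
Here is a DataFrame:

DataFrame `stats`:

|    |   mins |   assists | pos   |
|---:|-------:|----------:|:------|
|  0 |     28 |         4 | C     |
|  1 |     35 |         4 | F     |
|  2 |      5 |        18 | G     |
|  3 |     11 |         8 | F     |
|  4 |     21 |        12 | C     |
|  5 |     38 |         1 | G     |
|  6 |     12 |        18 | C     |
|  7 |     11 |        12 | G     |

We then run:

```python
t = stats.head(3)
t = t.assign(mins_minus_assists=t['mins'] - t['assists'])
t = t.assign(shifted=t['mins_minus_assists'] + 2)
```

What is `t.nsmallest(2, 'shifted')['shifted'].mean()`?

take first 3 rows:
   mins  assists pos
0    28        4   C
1    35        4   F
2     5       18   G
add column mins_minus_assists = t['mins'] - t['assists']:
   mins  assists pos  mins_minus_assists
0    28        4   C                  24
1    35        4   F                  31
2     5       18   G                 -13
add column shifted = t['mins_minus_assists'] + 2:
   mins  assists pos  mins_minus_assists  shifted
0    28        4   C                  24       26
1    35        4   F                  31       33
2     5       18   G                 -13      -11
take 2 rows with smallest shifted:
   mins  assists pos  mins_minus_assists  shifted
2     5       18   G                 -13      -11
0    28        4   C                  24       26

7.5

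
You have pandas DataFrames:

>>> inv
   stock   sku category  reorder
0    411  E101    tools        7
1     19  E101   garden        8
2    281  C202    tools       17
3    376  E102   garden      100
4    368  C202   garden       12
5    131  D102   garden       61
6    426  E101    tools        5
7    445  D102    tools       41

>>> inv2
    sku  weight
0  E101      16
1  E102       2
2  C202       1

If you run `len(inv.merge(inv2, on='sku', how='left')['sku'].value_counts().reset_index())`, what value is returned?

merge on 'sku' (how='left') → 8 rows:
   stock   sku category  reorder  weight
0    411  E101    tools        7    16.0
1     19  E101   garden        8    16.0
2    281  C202    tools       17     1.0
3    376  E102   garden      100     2.0
4    368  C202   garden       12     1.0
5    131  D102   garden       61     NaN
6    426  E101    tools        5    16.0
7    445  D102    tools       41     NaN
value_counts of sku:
sku
E101    3
C202    2
D102    2
E102    1
Name: count, dtype: int64
reset_index():
    sku  count
0  E101      3
1  C202      2
2  D102      2
3  E102      1
Finally, number of rows = 4.

4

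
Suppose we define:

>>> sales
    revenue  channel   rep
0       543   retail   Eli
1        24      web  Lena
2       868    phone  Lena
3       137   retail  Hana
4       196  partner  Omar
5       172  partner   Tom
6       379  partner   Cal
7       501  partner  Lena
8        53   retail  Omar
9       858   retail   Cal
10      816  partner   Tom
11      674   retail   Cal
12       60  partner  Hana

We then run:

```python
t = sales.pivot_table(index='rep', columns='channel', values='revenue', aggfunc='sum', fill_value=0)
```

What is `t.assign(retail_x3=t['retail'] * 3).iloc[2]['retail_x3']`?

411

pivot: rows=rep, cols=channel, sum(revenue):
channel  partner  phone  retail  web
rep                                 
Cal          379      0    1532    0
Eli            0      0     543    0
Hana          60      0     137    0
Lena         501    868       0   24
Omar         196      0      53    0
Tom          988      0       0    0
add column retail_x3 = t['retail'] * 3:
channel  partner  phone  retail  web  retail_x3
rep                                            
Cal          379      0    1532    0       4596
Eli            0      0     543    0       1629
Hana          60      0     137    0        411
Lena         501    868       0   24          0
Omar         196      0      53    0        159
Tom          988      0       0    0          0
value at position 2, column 'retail_x3' → 411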